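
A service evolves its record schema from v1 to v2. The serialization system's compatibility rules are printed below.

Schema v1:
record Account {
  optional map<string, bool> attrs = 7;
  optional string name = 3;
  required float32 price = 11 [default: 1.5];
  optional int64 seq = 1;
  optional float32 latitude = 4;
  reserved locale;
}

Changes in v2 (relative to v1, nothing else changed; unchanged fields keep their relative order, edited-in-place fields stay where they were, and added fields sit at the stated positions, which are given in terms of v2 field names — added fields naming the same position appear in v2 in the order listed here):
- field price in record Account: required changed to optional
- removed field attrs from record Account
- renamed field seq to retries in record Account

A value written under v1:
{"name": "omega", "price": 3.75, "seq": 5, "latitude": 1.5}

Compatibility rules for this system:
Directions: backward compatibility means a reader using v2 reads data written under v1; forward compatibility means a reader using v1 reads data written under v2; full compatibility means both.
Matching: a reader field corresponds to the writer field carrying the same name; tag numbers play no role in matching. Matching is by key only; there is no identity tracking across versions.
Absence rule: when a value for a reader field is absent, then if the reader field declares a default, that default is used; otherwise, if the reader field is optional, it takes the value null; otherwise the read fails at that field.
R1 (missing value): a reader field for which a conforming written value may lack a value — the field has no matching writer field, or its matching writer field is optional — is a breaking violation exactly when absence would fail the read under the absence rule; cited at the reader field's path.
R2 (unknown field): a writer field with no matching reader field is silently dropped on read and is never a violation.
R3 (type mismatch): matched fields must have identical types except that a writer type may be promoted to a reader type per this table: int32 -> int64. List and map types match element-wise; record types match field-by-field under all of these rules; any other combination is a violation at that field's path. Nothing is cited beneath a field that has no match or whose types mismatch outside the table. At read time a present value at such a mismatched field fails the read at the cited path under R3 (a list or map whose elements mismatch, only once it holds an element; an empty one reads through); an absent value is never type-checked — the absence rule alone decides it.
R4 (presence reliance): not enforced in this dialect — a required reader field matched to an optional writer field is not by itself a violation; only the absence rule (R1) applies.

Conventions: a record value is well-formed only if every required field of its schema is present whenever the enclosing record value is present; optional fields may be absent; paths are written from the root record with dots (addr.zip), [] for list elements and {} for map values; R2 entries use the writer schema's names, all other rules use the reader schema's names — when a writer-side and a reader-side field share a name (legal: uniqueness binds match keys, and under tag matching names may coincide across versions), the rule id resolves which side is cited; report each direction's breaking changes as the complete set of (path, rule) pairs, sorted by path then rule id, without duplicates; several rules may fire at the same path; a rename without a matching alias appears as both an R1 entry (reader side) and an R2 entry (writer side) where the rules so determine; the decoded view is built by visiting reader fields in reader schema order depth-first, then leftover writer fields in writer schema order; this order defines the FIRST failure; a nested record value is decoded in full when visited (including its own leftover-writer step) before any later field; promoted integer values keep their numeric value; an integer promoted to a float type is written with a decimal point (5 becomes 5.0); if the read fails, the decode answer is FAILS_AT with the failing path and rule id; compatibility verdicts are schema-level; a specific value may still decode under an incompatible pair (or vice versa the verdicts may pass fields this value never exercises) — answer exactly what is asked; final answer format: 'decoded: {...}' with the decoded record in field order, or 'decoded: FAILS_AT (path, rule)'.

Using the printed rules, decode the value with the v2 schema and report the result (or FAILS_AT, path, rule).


arrows below run writer -> reader for Account
decode (reader v2):
  name := "omega"
  price := 3.75
  retries := null (absent, optional -> null)
  latitude := 1.5
  writer seq: unknown -> dropped
  => decoded: {"name": "omega", "price": 3.75, "retries": null, "latitude": 1.5}
remaining Account differences; none change what is asked:
  field price in record Account: required changed to optional -> fires no rule on Account under this dialect and leaves the result unchanged

decoded: {"name": "omega", "price": 3.75, "retries": null, "latitude": 1.5}


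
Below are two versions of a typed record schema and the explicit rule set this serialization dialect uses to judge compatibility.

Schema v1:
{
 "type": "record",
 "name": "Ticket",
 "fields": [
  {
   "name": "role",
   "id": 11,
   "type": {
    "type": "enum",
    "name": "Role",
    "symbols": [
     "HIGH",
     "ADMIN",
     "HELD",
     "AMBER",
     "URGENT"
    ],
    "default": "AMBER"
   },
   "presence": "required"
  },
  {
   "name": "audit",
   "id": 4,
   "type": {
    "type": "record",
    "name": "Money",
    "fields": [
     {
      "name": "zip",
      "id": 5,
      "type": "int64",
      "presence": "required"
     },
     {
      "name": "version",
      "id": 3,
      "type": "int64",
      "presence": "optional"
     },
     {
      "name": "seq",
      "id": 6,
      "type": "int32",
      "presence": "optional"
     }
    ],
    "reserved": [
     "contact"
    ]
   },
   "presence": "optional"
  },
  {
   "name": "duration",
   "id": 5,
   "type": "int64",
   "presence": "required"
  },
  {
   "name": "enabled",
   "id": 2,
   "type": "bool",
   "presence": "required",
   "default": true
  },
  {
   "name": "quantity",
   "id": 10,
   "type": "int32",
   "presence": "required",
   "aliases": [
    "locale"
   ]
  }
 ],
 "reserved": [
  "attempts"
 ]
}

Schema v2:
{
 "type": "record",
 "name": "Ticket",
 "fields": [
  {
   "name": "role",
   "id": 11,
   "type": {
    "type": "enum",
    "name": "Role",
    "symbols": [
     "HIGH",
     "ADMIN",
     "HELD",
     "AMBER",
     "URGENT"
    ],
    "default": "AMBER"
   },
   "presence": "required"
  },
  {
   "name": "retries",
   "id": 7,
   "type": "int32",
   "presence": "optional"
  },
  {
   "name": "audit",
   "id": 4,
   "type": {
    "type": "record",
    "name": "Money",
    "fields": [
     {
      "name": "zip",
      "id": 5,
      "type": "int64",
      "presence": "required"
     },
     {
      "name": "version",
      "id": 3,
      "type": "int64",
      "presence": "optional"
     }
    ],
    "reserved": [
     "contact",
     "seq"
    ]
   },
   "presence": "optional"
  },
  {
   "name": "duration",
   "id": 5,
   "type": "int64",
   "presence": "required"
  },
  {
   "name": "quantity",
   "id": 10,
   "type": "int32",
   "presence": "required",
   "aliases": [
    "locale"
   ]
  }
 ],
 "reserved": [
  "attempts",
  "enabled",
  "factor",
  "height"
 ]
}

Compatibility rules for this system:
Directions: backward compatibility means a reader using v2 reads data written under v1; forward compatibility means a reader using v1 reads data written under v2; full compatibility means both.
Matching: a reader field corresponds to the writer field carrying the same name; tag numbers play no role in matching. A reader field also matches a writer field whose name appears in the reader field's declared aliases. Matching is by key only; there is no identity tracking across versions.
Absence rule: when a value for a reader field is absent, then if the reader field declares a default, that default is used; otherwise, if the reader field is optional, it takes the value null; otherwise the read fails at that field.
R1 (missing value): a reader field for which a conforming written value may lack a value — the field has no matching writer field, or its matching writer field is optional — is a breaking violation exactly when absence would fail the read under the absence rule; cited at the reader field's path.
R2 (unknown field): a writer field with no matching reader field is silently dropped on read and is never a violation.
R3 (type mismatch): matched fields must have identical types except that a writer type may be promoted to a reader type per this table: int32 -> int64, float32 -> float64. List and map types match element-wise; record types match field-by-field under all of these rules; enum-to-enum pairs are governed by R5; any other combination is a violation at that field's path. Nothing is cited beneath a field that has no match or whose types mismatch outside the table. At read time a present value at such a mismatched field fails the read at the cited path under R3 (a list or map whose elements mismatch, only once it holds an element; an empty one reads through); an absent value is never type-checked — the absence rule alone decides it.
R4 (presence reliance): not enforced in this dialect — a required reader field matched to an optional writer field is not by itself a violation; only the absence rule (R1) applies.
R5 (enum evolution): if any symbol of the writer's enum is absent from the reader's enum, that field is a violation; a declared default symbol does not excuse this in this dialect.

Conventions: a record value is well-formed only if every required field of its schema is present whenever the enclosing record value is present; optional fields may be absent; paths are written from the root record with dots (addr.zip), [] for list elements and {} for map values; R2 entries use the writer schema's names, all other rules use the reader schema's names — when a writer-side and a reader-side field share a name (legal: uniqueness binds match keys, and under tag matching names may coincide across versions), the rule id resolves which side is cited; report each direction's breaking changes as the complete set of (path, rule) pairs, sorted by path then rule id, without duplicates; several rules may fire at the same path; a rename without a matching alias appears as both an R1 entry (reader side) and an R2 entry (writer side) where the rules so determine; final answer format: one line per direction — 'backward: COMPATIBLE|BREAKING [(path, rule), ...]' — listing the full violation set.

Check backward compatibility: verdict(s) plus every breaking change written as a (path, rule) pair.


backward: COMPATIBLE []

each type pair in Ticket: writer, then reader
backward analysis of Ticket with v2 as reader and v1 as writer:
  writer required, Role -> Role: reader role maps from writer role
  retries: no writer-side match
  writer optional, Money -> Money: reader audit maps from writer audit
  writer required, int64 -> int64: reader duration maps from writer duration
  writer required, int32 -> int32: reader quantity maps from writer quantity
  leftover writer field: enabled
  writer required, int64 -> int64: reader audit.zip maps from writer audit.zip
  writer optional, int64 -> int64: reader audit.version maps from writer audit.version
  leftover writer field: audit.seq
  => backward verdict for Ticket: COMPATIBLE, no violations
the rest of the Ticket diff is inert for this question:
  removed field enabled from record Ticket (its key "enabled" joins the reserved list) -> triggers nothing under Ticket's printed rules — same verdict
  added field retries to record Ticket: optional int32, tag 7 (in v2 it sits immediately before audit) -> triggers nothing under Ticket's printed rules — same verdict
  removed field seq from record Money (its key "seq" joins the reserved list) -> triggers nothing under Ticket's printed rules — same verdict


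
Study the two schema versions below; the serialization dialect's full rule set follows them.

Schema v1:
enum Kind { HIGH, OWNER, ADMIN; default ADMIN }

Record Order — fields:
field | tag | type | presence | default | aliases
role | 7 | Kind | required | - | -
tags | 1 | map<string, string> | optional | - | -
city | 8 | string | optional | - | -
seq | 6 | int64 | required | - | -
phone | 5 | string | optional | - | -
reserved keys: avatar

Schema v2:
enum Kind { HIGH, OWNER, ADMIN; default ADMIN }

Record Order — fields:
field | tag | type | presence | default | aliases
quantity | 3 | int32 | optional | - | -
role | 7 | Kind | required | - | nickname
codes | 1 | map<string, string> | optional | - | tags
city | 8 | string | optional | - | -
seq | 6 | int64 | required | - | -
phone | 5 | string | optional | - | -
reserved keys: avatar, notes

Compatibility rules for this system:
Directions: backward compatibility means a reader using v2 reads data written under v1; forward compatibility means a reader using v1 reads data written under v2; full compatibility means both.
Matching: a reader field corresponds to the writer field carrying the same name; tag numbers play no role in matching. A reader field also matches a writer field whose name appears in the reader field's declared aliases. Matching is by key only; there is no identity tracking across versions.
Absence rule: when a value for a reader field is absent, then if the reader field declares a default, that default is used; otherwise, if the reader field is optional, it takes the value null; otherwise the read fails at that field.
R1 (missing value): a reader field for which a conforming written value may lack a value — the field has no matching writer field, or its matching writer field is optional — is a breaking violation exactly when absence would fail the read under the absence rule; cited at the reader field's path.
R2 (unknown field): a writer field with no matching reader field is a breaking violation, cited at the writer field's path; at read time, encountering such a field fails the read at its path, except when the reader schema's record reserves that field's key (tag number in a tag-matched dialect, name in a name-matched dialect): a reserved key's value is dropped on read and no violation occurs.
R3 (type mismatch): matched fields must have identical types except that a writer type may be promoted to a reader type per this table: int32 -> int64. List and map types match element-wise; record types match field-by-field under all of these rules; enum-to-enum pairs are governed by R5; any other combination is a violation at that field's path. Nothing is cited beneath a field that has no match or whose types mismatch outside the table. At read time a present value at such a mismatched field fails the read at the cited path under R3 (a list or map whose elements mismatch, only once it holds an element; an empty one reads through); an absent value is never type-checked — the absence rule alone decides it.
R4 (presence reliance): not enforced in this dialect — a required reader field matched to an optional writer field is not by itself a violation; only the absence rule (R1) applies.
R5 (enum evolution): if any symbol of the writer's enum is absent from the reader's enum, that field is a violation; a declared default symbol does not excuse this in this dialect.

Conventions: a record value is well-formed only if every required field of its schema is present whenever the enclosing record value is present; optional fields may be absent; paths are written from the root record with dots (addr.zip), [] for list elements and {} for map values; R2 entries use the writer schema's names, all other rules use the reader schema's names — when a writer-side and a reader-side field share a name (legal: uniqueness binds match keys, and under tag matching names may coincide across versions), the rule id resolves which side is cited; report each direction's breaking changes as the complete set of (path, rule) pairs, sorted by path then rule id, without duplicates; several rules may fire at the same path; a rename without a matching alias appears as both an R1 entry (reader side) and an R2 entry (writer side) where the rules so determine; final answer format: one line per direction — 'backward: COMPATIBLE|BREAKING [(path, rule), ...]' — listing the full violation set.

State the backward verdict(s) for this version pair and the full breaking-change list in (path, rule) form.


backward: COMPATIBLE []

arrows below run writer -> reader for Order
backward for Order (reader v2, writer v1):
  quantity: no writer-side match
  writer required, Kind -> Kind: reader role maps from writer role
  writer optional, map<string, string> -> map<string, string>: reader codes maps from writer tags
  writer optional, string -> string: reader city maps from writer city
  writer required, int64 -> int64: reader seq maps from writer seq
  writer optional, string -> string: reader phone maps from writer phone
  => backward: COMPATIBLE
the rest of the Order diff is inert for this question:
  added field quantity to record Order: optional int32, tag 3 (in v2 it sits immediately before role) -> fires only in the forward direction of Order, which is not asked here
  renamed field tags to codes in record Order (alias tags declared on the renamed field) -> fires only in the forward direction of Order, which is not asked here


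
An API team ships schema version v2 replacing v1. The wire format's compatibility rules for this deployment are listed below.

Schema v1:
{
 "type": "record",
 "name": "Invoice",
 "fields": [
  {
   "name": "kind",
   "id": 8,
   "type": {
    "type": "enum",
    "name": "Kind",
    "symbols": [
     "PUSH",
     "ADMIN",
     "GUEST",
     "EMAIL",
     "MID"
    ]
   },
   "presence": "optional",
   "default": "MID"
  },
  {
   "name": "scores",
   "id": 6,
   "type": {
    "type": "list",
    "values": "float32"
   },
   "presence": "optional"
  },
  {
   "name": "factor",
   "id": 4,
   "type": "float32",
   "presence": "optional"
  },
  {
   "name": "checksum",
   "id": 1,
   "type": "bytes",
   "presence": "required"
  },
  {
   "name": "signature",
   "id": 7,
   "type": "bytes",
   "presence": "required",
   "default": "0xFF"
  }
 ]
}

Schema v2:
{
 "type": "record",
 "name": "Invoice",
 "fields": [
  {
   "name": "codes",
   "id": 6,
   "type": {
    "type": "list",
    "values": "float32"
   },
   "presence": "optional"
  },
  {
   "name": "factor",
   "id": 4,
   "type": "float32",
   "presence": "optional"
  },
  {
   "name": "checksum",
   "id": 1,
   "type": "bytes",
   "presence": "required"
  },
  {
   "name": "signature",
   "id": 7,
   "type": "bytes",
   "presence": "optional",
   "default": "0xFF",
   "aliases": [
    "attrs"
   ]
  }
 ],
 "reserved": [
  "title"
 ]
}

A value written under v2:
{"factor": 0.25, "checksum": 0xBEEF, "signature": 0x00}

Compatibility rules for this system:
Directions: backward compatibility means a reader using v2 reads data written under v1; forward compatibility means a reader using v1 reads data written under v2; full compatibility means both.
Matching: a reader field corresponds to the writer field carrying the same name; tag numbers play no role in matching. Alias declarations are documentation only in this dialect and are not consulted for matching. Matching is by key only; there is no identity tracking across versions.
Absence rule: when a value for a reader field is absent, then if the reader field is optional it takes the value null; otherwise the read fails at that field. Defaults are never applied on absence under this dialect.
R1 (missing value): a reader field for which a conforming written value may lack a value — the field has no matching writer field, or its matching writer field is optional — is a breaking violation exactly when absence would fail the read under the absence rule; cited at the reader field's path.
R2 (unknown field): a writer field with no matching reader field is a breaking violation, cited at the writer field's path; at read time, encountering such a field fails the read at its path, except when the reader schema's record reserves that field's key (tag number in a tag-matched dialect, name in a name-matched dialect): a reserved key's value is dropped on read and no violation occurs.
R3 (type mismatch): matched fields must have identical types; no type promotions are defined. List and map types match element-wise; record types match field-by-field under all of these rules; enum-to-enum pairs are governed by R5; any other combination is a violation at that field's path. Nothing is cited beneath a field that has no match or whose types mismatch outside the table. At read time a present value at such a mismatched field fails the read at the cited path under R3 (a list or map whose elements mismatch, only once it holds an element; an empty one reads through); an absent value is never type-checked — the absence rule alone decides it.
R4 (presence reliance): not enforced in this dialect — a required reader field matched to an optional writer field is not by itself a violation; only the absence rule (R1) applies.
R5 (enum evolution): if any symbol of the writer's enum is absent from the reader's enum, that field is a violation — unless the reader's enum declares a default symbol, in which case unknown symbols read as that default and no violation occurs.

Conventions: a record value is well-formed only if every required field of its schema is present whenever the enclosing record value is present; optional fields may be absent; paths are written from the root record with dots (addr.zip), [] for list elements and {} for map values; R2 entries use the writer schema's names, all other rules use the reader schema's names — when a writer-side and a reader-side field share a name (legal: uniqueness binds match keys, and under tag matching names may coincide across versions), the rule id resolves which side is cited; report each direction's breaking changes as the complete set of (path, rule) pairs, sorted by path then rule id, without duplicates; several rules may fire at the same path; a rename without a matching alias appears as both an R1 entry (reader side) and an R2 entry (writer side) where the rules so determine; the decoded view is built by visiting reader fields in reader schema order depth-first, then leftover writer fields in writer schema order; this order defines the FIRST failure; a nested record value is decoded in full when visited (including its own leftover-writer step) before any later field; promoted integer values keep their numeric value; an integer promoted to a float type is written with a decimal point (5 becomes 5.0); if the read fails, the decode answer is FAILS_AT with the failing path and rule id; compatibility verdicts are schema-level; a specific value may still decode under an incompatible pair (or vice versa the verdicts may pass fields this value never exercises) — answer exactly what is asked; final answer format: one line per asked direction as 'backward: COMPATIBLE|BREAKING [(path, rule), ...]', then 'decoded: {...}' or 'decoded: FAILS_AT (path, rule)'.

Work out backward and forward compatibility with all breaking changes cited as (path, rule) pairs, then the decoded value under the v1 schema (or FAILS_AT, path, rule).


in Invoice below, arrows point writer -> reader
backward pass over Invoice, reader schema v2, writer schema v1:
  codes: no writer-side match
  factor <- factor (float32 -> float32, writer optional)
  checksum <- checksum (bytes -> bytes, writer required)
  signature <- signature (bytes -> bytes, writer required)
  writer field kind has no reader counterpart
  writer field scores has no reader counterpart
  breaking: (kind, R2)
  breaking: (scores, R2)
  backward on Invoice therefore BREAKING (2)
forward pass over Invoice, reader schema v1, writer schema v2:
  kind: no writer-side match
  scores: no writer-side match
  factor <- factor (float32 -> float32, writer optional)
  checksum <- checksum (bytes -> bytes, writer required)
  signature <- signature (bytes -> bytes, writer optional)
  writer field codes has no reader counterpart
  breaking: (codes, R2)
  breaking: (signature, R1)
  forward on Invoice therefore BREAKING (2)
decode (reader v1):
  kind := null (missing; optional => null)
  scores := null (missing; optional => null)
  factor := 0.25
  checksum := 0xBEEF
  signature := 0x00
  => decoded: {"kind": null, "scores": null, "factor": 0.25, "checksum": 0xBEEF, "signature": 0x00}

backward: BREAKING [(kind, R2), (scores, R2)]; forward: BREAKING [(codes, R2), (signature, R1)]; decoded: {"kind": null, "scores": null, "factor": 0.25, "checksum": 0xBEEF, "signature": 0x00}


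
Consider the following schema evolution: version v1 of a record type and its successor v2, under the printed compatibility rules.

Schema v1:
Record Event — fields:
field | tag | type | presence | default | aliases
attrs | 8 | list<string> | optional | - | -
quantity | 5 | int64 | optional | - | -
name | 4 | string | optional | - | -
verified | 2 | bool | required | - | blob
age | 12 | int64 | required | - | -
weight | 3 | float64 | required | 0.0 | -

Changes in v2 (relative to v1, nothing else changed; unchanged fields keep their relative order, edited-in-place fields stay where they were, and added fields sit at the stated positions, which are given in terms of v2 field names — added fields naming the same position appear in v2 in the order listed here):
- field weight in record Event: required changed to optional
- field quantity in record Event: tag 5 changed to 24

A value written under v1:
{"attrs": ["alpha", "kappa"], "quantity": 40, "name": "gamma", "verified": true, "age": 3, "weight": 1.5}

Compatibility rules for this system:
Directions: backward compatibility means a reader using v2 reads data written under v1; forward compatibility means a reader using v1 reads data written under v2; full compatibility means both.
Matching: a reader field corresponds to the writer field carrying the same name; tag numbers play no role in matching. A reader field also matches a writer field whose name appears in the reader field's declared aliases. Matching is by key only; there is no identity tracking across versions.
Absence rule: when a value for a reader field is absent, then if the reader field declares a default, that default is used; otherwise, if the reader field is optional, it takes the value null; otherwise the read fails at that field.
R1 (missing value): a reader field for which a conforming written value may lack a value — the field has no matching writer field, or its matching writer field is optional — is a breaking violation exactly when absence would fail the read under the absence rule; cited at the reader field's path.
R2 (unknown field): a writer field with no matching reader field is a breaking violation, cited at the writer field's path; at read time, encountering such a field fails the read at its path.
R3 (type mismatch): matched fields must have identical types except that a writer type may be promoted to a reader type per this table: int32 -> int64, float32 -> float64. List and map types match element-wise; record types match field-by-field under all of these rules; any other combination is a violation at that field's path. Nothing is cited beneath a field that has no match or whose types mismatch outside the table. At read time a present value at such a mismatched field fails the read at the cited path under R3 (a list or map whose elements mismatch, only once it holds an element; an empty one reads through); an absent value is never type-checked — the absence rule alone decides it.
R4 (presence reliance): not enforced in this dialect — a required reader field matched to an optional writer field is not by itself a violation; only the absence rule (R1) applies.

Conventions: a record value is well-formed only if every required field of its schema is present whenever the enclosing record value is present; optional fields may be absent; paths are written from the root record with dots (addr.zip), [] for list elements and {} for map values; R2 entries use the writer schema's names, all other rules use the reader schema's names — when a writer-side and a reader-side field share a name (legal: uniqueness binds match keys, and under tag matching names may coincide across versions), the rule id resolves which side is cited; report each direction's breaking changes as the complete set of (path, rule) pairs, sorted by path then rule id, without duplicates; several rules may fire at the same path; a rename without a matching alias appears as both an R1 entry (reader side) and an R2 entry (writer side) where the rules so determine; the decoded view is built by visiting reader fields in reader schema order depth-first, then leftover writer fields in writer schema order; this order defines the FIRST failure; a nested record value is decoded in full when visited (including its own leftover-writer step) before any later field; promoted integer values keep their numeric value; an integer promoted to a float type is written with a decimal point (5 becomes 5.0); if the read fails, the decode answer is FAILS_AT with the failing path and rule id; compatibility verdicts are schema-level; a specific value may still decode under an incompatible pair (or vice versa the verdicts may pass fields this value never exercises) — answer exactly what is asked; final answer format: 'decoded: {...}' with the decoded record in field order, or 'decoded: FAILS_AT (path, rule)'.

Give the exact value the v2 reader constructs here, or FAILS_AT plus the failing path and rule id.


the writer's type comes first in each Event pair
decode walk for Event under reader schema v2:
  attrs := ["alpha", "kappa"]
  quantity := 40
  name := "gamma"
  verified := true
  age := 3
  weight := 1.5
  => decoded: {"attrs": ["alpha", "kappa"], "quantity": 40, "name": "gamma", "verified": true, "age": 3, "weight": 1.5}
diffs on Event not affecting the asked answer:
  field weight in record Event: required changed to optional -> fires no rule on Event under this dialect and leaves the result unchanged
  field quantity in record Event: tag 5 changed to 24 -> fires no rule on Event under this dialect and leaves the result unchanged

decoded: {"attrs": ["alpha", "kappa"], "quantity": 40, "name": "gamma", "verified": true, "age": 3, "weight": 1.5}


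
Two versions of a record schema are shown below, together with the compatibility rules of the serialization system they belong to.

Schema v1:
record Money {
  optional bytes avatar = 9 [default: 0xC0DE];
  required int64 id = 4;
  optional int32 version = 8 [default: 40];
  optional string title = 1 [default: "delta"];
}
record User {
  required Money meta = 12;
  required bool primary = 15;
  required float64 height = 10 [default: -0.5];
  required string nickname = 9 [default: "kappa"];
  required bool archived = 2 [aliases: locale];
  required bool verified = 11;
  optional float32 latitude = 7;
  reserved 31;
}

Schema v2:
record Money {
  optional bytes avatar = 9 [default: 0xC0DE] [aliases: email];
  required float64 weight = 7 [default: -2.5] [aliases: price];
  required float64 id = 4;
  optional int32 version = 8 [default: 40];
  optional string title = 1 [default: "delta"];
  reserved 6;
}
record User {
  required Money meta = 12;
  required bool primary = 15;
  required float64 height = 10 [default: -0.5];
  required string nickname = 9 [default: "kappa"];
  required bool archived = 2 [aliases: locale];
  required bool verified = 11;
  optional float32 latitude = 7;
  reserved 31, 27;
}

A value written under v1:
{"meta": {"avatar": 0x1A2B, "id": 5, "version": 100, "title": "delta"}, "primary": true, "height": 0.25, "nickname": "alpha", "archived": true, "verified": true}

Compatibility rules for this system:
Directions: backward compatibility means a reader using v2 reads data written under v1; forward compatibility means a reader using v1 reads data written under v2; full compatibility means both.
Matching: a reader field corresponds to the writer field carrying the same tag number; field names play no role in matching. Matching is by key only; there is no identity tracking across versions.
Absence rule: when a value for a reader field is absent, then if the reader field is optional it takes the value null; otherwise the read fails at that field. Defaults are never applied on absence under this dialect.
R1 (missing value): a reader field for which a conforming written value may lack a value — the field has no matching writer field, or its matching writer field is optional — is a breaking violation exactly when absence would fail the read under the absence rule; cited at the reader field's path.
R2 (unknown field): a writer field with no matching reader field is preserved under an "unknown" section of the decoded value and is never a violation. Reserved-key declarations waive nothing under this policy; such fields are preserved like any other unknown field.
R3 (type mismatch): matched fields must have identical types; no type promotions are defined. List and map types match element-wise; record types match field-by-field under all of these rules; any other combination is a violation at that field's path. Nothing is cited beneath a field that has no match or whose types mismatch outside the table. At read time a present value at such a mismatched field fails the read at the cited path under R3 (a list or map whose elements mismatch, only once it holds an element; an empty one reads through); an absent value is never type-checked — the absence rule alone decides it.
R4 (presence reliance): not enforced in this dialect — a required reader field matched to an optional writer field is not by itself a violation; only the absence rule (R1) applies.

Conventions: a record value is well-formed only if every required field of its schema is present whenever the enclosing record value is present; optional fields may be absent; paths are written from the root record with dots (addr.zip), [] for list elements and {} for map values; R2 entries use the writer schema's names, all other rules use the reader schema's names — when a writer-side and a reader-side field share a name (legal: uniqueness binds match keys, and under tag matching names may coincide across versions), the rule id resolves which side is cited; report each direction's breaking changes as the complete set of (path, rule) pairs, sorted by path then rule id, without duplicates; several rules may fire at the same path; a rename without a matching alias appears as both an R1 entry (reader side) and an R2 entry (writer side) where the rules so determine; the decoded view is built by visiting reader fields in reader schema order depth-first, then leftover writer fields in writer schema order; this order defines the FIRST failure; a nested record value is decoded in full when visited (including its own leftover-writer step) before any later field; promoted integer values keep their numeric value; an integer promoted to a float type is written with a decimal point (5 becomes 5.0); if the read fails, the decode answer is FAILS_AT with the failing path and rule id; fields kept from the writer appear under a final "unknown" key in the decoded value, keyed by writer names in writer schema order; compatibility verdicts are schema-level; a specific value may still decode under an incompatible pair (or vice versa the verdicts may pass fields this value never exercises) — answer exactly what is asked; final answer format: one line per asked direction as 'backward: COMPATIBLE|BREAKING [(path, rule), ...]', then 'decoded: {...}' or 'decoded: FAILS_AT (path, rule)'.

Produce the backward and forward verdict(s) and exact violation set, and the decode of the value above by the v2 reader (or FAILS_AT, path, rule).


backward: BREAKING [(meta.id, R3), (meta.weight, R1)]; forward: BREAKING [(meta.id, R3)]; decoded: FAILS_AT (meta.weight, R1)

each type pair in User: writer, then reader
backward on User — v2 reading data written by v1:
  Money -> Money, writer required: meta aligns to meta
  bool -> bool, writer required: primary aligns to primary
  float64 -> float64, writer required: height aligns to height
  string -> string, writer required: nickname aligns to nickname
  bool -> bool, writer required: archived aligns to archived
  bool -> bool, writer required: verified aligns to verified
  float32 -> float32, writer optional: latitude aligns to latitude
  bytes -> bytes, writer optional: meta.avatar aligns to meta.avatar
  meta.weight: no writer-side match
  int64 -> float64, writer required: meta.id aligns to meta.id
  int32 -> int32, writer optional: meta.version aligns to meta.version
  string -> string, writer optional: meta.title aligns to meta.title
  rule R3 violated at meta.id
  rule R1 violated at meta.weight
  backward on User therefore BREAKING (2)
forward on User — v1 reading data written by v2:
  Money -> Money, writer required: meta aligns to meta
  bool -> bool, writer required: primary aligns to primary
  float64 -> float64, writer required: height aligns to height
  string -> string, writer required: nickname aligns to nickname
  bool -> bool, writer required: archived aligns to archived
  bool -> bool, writer required: verified aligns to verified
  float32 -> float32, writer optional: latitude aligns to latitude
  bytes -> bytes, writer optional: meta.avatar aligns to meta.avatar
  float64 -> int64, writer required: meta.id aligns to meta.id
  int32 -> int32, writer optional: meta.version aligns to meta.version
  string -> string, writer optional: meta.title aligns to meta.title
  leftover writer field: meta.weight
  rule R3 violated at meta.id
  forward on User therefore BREAKING (1)
decode walk for User under reader schema v2:
  meta.avatar := 0x1A2B
  read fails at meta.weight under R1 (no fill)
  => FAILS_AT (meta.weight, R1)


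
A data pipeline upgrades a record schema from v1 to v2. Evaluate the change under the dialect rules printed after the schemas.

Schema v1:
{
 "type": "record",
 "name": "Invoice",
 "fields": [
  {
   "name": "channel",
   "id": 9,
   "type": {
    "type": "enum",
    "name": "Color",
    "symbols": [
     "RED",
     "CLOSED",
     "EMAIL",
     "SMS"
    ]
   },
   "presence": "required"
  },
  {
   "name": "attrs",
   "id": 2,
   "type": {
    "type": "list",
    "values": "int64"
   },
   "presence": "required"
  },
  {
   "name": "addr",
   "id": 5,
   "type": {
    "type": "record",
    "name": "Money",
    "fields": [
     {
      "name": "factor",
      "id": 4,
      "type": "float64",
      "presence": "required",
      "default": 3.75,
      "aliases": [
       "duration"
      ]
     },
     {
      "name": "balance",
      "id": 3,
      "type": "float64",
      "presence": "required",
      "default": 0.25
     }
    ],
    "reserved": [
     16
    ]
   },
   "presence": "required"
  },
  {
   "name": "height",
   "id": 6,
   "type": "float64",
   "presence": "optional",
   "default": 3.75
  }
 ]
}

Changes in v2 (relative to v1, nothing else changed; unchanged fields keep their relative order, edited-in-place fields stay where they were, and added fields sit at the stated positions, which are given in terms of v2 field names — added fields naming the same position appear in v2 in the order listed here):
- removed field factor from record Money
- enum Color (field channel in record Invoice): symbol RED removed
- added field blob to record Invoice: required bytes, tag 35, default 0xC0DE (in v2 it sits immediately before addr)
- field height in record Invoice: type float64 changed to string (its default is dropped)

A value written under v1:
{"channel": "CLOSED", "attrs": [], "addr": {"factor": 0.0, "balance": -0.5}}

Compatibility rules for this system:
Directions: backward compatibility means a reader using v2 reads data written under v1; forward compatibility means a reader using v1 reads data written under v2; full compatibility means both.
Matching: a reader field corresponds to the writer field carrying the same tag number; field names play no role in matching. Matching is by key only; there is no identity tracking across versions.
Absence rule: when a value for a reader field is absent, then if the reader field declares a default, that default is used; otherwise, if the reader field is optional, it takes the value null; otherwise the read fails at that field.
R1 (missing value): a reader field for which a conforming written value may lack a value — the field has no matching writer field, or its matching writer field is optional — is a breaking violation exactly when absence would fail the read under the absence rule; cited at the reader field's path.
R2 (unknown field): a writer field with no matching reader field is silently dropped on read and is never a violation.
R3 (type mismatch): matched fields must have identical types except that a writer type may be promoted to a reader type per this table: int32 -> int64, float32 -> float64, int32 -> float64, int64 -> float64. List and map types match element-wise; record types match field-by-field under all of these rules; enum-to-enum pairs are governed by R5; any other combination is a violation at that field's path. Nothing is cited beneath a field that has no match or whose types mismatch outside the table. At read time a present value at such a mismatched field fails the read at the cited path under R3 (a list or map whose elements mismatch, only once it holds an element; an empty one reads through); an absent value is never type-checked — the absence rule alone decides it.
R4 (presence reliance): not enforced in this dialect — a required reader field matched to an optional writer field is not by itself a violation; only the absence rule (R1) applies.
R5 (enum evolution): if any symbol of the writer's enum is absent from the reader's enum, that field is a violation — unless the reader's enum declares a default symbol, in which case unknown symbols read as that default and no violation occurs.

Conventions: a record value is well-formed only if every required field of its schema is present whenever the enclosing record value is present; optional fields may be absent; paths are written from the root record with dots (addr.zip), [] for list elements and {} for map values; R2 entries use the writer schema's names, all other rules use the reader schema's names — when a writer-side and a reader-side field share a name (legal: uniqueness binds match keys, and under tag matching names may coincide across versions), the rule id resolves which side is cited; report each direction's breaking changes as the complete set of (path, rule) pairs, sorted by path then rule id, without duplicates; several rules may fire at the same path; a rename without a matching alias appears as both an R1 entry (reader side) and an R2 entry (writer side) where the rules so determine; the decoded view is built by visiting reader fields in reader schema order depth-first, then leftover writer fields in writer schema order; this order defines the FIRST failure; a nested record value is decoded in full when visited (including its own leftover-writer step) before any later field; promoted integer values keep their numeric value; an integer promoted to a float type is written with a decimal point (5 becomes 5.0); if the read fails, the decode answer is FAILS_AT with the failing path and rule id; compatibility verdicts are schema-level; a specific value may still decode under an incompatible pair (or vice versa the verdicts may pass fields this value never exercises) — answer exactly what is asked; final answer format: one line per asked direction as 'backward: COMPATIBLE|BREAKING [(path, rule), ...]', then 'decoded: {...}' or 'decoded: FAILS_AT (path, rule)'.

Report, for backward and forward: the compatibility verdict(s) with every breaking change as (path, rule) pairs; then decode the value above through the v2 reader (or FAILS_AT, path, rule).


backward: BREAKING [(channel, R5), (height, R3)]; forward: BREAKING [(height, R3)]; decoded: {"channel": "CLOSED", "attrs": [], "blob": 0xC0DE, "addr": {"balance": -0.5}, "height": null}

arrows below run writer -> reader for Invoice
backward analysis of Invoice with v2 as reader and v1 as writer:
  channel: Color -> Color, writer required; from channel
  attrs: list<int64> -> list<int64>, writer required; from attrs
  blob: no writer match
  addr: Money -> Money, writer required; from addr
  height: float64 -> string, writer optional; from height
  addr.balance: float64 -> float64, writer required; from addr.balance
  writer field addr.factor has no reader counterpart
  breaking: (channel, R5)
  breaking: (height, R3)
  => 2 violation(s): backward is BREAKING for Invoice
forward analysis of Invoice with v1 as reader and v2 as writer:
  channel: Color -> Color, writer required; from channel
  attrs: list<int64> -> list<int64>, writer required; from attrs
  addr: Money -> Money, writer required; from addr
  height: string -> float64, writer optional; from height
  writer field blob has no reader counterpart
  addr.factor: no writer match
  addr.balance: float64 -> float64, writer required; from addr.balance
  breaking: (height, R3)
  => 1 violation(s): forward is BREAKING for Invoice
decode (reader v2):
  channel := "CLOSED"
  attrs := []
  blob := 0xC0DE (missing; default applied)
  addr.balance := -0.5
  writer addr.factor: no reader field; dropped
  height := null (missing; optional => null)
  => decoded: {"channel": "CLOSED", "attrs": [], "blob": 0xC0DE, "addr": {"balance": -0.5}, "height": null}
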